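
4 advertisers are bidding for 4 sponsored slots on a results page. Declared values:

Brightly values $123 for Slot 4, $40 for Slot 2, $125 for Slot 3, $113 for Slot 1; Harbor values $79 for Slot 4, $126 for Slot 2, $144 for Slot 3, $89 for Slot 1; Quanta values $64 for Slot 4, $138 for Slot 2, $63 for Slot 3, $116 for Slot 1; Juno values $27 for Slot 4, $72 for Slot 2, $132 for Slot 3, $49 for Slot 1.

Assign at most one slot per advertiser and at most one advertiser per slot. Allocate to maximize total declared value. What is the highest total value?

Maximum total: $497

Treat this as an assignment problem: match each advertiser to one slot.
Optimal: Brightly→Slot 4 ($123), Harbor→Slot 2 ($126), Quanta→Slot 1 ($116), Juno→Slot 3 ($132) — total 123+126+116+132 = $497.
Max-entry greedy (repeatedly take the single best remaining cell) gives $454, worse by 43.
Swapping Harbor↔Brightly (Harbor→Slot 4 $79, Brightly→Slot 2 $40) loses 130.
Checked against all permutations: $497 is optimal.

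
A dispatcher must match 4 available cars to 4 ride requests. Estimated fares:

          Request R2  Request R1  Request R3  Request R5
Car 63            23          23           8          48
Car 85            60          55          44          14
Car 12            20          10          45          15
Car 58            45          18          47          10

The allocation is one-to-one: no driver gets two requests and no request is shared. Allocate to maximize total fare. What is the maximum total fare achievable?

Maximum total: $193

This is a one-to-one assignment (maximum-weight bipartite matching).
Optimal: Car 63→Request R5 ($48), Car 85→Request R1 ($55), Car 12→Request R3 ($45), Car 58→Request R2 ($45) — total 48+55+45+45 = $193.
Max-entry greedy (repeatedly take the single best remaining cell) gives $165, worse by 28.
Next-best assignment: Car 63→Request R5, Car 85→Request R2, Car 12→Request R3, Car 58→Request R1 = $171.
Swapping Car 63↔Car 85 (Car 63→Request R1 $23, Car 85→Request R5 $14) loses 66.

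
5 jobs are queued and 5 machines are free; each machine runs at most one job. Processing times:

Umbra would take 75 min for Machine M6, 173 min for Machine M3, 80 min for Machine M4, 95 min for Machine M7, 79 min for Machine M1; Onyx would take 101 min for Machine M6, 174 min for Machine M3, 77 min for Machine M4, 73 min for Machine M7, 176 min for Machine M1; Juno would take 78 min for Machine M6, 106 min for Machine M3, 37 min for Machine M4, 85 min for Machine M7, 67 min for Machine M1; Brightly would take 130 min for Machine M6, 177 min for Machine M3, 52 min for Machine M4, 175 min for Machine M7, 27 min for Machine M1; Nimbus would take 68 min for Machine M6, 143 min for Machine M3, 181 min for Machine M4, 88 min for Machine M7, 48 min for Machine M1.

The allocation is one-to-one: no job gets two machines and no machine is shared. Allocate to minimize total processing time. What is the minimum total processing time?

Minimum total: 354 min

Optimal: Umbra→Machine M6 (75 min), Onyx→Machine M7 (73 min), Juno→Machine M3 (106 min), Brightly→Machine M4 (52 min), Nimbus→Machine M1 (48 min) — total 75+73+106+52+48 = 354 min.
Row-greedy (each job in turn takes its cheapest remaining machine) gives 355 min, worse by 1.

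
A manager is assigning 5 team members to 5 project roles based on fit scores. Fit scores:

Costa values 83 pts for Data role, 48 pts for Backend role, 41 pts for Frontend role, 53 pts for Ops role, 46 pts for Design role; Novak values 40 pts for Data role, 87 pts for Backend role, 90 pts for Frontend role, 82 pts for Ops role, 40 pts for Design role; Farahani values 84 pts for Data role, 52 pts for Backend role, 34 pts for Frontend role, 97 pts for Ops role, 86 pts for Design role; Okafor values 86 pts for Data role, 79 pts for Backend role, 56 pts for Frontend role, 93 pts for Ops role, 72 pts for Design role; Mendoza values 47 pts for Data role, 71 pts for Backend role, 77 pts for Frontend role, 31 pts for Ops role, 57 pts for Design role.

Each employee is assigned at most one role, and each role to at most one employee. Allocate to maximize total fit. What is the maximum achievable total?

Optimal: Costa→Data role (83 pts), Novak→Backend role (87 pts), Farahani→Design role (86 pts), Okafor→Ops role (93 pts), Mendoza→Frontend role (77 pts) — total 83+87+86+93+77 = 426 pts.
Column-greedy (each role in turn goes to its best remaining employee) gives 393 pts, worse by 33.

Maximum total: 426 pts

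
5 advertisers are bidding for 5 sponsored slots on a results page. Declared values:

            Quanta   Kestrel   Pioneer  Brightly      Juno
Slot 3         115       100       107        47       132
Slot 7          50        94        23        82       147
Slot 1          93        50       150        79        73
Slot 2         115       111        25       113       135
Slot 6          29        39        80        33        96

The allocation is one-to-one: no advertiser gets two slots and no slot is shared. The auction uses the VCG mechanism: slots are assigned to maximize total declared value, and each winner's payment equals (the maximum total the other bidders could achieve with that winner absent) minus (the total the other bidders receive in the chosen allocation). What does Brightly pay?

Efficient allocation: Quanta→Slot 3 ($115), Kestrel→Slot 7 ($94), Pioneer→Slot 1 ($150), Brightly→Slot 2 ($113), Juno→Slot 6 ($96); total welfare W = $568.
Brightly receives Slot 2 at value $113, so the others get W − 113 = $455.
Without Brightly: best allocation of the remaining 4 bidders over all 5 slots is Quanta→Slot 3 ($115), Kestrel→Slot 2 ($111), Pioneer→Slot 1 ($150), Juno→Slot 7 ($147), total $523.
VCG payment = (others' best without Brightly) − (others' welfare with Brightly) = 523 − 455 = $68.

Brightly pays $68.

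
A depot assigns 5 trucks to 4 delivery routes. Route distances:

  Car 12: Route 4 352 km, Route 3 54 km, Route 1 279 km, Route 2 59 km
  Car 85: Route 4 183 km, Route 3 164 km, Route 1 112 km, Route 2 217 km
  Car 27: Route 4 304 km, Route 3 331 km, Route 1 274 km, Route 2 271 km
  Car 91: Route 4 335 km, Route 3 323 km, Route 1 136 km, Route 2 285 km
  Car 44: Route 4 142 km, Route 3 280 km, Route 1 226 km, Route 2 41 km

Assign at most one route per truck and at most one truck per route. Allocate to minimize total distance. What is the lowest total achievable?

Minimum total: 414 km

Treat this as an assignment problem: match each truck to one route.
Optimal: Car 85→Route 4 (183 km), Car 12→Route 3 (54 km), Car 91→Route 1 (136 km), Car 44→Route 2 (41 km) — total 183+54+136+41 = 414 km.
Row-greedy (each truck in turn takes its cheapest remaining route) gives 772 km, worse by 358.
Next-best assignment: Car 44→Route 4, Car 85→Route 3, Car 91→Route 1, Car 12→Route 2 = 501 km.
Swapping Car 12↔Car 85 (Car 12→Route 4 352 km, Car 85→Route 3 164 km) adds 279.
Every other assignment is strictly worse.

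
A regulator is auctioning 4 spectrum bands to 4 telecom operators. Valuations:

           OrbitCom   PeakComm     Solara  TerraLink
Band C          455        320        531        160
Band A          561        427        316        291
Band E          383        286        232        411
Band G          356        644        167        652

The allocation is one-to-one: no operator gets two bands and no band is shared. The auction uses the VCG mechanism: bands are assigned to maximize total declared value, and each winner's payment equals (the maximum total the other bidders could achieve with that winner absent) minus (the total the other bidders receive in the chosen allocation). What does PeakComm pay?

Efficient allocation: OrbitCom→Band A ($561M), PeakComm→Band G ($644M), Solara→Band C ($531M), TerraLink→Band E ($411M); total welfare W = $2147M.
PeakComm receives Band G at value $644M, so the others get W − 644 = $1503M.
Without PeakComm: best allocation of the remaining 3 bidders over all 4 bands is OrbitCom→Band A ($561M), Solara→Band C ($531M), TerraLink→Band G ($652M), total $1744M.
VCG payment = (others' best without PeakComm) − (others' welfare with PeakComm) = 1744 − 1503 = $241M.

PeakComm pays $241M.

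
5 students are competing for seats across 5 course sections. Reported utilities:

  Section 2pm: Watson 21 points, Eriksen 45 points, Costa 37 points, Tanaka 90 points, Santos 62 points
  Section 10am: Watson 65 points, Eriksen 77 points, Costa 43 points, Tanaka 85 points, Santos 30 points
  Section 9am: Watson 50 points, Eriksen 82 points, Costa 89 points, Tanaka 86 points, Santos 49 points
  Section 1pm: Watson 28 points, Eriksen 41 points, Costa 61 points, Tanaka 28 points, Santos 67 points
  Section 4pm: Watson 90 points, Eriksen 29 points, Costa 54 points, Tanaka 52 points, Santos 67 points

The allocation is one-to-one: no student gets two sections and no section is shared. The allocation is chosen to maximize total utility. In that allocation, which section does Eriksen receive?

Optimal: Watson→Section 4pm (90 points), Eriksen→Section 10am (77 points), Costa→Section 9am (89 points), Tanaka→Section 2pm (90 points), Santos→Section 1pm (67 points) — total 90+77+89+90+67 = 413 points.
Row-greedy (each student in turn takes its best remaining section) gives 353 points, worse by 60.
Next-best assignment: Watson→Section 4pm, Eriksen→Section 9am, Costa→Section 1pm, Tanaka→Section 10am, Santos→Section 2pm = 380 points.
Eriksen's own top section is Section 9am (82 points), but forcing Eriksen→Section 9am and reassigning the rest optimally gives only 380 points — worse by 33.

Eriksen receives Section 10am.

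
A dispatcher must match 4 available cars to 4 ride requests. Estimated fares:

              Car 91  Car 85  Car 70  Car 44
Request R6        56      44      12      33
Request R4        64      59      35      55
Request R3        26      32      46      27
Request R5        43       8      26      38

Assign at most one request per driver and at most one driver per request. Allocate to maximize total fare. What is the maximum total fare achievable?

Optimal: Car 91→Request R6 ($56), Car 85→Request R4 ($59), Car 70→Request R3 ($46), Car 44→Request R5 ($38) — total 56+59+46+38 = $199.
Max-entry greedy (repeatedly take the single best remaining cell) gives $192, worse by 7.
Next-best assignment: Car 91→Request R4, Car 85→Request R6, Car 70→Request R3, Car 44→Request R5 = $192.
Every other assignment is strictly worse.

Max total: $199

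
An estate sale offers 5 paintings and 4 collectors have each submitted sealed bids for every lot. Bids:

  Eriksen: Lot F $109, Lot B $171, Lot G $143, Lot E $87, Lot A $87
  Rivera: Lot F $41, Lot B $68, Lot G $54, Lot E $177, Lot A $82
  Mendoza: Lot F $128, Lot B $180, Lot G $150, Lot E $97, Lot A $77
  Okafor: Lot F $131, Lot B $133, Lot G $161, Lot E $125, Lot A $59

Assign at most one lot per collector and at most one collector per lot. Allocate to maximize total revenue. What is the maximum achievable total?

Optimal: Eriksen→Lot B ($171), Rivera→Lot E ($177), Mendoza→Lot F ($128), Okafor→Lot G ($161) — total 171+177+128+161 = $637.
Row-greedy (each collector in turn takes its best remaining lot) gives $629, worse by 8.
Checked against all permutations: $637 is optimal.

Maximum total: $637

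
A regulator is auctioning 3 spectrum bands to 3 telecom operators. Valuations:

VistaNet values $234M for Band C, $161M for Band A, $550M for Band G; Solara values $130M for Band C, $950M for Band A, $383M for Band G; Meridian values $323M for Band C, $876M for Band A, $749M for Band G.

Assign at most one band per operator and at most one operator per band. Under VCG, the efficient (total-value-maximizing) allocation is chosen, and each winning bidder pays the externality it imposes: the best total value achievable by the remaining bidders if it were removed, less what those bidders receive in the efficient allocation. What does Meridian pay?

Efficient allocation: VistaNet→Band C ($234M), Solara→Band A ($950M), Meridian→Band G ($749M); total welfare W = $1933M.
Meridian receives Band G at value $749M, so the others get W − 749 = $1184M.
Without Meridian: best allocation of the remaining 2 bidders over all 3 bands is VistaNet→Band G ($550M), Solara→Band A ($950M), total $1500M.
VCG payment = (others' best without Meridian) − (others' welfare with Meridian) = 1500 − 1184 = $316M.

Meridian pays $316M.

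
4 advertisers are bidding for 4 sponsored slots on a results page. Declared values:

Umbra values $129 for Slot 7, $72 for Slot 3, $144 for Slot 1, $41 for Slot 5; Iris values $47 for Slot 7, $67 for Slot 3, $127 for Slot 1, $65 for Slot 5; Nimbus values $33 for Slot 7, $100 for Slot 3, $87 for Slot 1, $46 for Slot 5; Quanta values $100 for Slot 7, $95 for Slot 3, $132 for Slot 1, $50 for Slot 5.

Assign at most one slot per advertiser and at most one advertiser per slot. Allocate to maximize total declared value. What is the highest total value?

Treat this as an assignment problem: match each advertiser to one slot.
Optimal: Umbra→Slot 7 ($129), Iris→Slot 5 ($65), Nimbus→Slot 3 ($100), Quanta→Slot 1 ($132) — total 129+65+100+132 = $426.
Next-best assignment: Umbra→Slot 1, Iris→Slot 5, Nimbus→Slot 3, Quanta→Slot 7 = $409.
No other one-to-one assignment exceeds $426.

Max total: $426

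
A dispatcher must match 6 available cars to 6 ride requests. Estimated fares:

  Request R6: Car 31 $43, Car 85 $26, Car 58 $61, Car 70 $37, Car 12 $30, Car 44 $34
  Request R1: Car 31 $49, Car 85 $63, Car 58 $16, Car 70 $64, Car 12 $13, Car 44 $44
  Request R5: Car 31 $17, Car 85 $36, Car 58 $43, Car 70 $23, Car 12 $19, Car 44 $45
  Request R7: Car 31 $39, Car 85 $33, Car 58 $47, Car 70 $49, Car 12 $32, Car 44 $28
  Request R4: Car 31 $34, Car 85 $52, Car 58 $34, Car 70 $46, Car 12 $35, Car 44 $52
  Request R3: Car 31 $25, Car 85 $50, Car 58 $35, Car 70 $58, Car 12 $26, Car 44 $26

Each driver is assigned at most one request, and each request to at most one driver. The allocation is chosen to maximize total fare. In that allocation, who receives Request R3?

Optimal: Car 31→Request R7 ($39), Car 85→Request R1 ($63), Car 58→Request R6 ($61), Car 70→Request R3 ($58), Car 12→Request R4 ($35), Car 44→Request R5 ($45) — total 39+63+61+58+35+45 = $301.
Max-entry greedy (repeatedly take the single best remaining cell) gives $287, worse by 14.
Next-best assignment: Car 31→Request R1, Car 85→Request R4, Car 58→Request R6, Car 70→Request R3, Car 12→Request R7, Car 44→Request R5 = $297.
Car 70's own top request is Request R1 ($64), but forcing Car 70→Request R1 and reassigning the rest optimally gives only $294 — worse by 7.

Car 70 receives Request R3.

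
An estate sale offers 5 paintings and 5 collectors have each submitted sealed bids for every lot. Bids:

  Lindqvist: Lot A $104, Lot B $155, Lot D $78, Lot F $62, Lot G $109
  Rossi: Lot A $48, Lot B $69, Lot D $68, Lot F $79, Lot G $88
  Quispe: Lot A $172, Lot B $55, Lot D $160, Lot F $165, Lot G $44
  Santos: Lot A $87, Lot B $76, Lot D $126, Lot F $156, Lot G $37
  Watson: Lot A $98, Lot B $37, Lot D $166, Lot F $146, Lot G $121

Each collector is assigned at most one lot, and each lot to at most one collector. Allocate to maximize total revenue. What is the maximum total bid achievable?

Optimal: Lindqvist→Lot B ($155), Rossi→Lot G ($88), Quispe→Lot A ($172), Santos→Lot F ($156), Watson→Lot D ($166) — total 155+88+172+156+166 = $737.
No other one-to-one assignment exceeds $737.

Max total: $737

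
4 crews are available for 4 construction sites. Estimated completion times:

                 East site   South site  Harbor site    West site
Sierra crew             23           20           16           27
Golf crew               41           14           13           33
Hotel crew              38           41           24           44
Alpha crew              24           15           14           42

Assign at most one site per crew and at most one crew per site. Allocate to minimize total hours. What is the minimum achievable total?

Minimum total: 89 hours

Optimal: Sierra crew→West site (27 hours), Golf crew→South site (14 hours), Hotel crew→Harbor site (24 hours), Alpha crew→East site (24 hours) — total 27+14+24+24 = 89 hours.
Min-entry greedy (repeatedly take the single cheapest remaining cell) gives 95 hours, worse by 6.
Swapping Sierra crew↔Hotel crew (Sierra crew→Harbor site 16 hours, Hotel crew→West site 44 hours) adds 9.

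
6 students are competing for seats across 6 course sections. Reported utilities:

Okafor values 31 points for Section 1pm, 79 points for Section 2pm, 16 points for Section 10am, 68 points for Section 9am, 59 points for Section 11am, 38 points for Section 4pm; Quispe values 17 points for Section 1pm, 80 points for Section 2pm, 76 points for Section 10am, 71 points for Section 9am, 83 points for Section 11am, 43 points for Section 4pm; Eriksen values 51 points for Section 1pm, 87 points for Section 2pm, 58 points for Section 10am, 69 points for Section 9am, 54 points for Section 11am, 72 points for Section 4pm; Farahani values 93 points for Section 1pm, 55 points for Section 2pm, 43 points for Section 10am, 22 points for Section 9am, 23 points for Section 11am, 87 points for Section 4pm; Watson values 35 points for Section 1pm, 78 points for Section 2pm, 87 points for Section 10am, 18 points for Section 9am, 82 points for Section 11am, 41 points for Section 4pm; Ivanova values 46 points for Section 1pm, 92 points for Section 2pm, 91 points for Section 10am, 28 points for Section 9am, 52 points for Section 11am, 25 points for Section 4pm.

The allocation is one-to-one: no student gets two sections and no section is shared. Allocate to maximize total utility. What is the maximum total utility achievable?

Maximum total: 495 points

Optimal: Okafor→Section 9am (68 points), Quispe→Section 11am (83 points), Eriksen→Section 4pm (72 points), Farahani→Section 1pm (93 points), Watson→Section 10am (87 points), Ivanova→Section 2pm (92 points) — total 68+83+72+93+87+92 = 495 points.
Column-greedy (each section in turn goes to its best remaining student) gives 474 points, worse by 21.
Next-best assignment: Okafor→Section 2pm, Quispe→Section 9am, Eriksen→Section 4pm, Farahani→Section 1pm, Watson→Section 11am, Ivanova→Section 10am = 488 points.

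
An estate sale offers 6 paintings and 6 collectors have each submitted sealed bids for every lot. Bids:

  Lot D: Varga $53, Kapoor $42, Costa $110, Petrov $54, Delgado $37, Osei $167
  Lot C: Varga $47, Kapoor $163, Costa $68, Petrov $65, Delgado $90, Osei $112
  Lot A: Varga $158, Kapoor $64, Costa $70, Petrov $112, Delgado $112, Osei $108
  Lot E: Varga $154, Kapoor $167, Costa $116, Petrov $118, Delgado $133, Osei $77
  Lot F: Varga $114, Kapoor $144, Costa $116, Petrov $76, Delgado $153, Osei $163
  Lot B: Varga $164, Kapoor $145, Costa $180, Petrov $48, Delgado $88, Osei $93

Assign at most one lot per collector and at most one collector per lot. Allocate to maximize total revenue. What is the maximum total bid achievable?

Optimal: Varga→Lot A ($158), Kapoor→Lot C ($163), Costa→Lot B ($180), Petrov→Lot E ($118), Delgado→Lot F ($153), Osei→Lot D ($167) — total 158+163+180+118+153+167 = $939.
Column-greedy (each lot in turn goes to its best remaining collector) gives $785, worse by 154.
Next-best assignment: Varga→Lot E, Kapoor→Lot C, Costa→Lot B, Petrov→Lot A, Delgado→Lot F, Osei→Lot D = $929.

Maximum total: $939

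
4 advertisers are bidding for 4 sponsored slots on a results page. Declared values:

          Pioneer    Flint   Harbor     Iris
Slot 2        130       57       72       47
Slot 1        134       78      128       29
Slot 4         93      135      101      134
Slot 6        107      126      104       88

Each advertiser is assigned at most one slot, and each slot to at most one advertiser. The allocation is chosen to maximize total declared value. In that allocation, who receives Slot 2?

Pioneer receives Slot 2.

Optimal: Pioneer→Slot 2 ($130), Flint→Slot 6 ($126), Harbor→Slot 1 ($128), Iris→Slot 4 ($134) — total 130+126+128+134 = $518.
Column-greedy (each slot in turn goes to its best remaining advertiser) gives $481, worse by 37.
Next-best assignment: Pioneer→Slot 2, Flint→Slot 4, Harbor→Slot 1, Iris→Slot 6 = $481.
No other one-to-one assignment exceeds $518.
Pioneer's own top slot is Slot 1 ($134), but forcing Pioneer→Slot 1 and reassigning the rest optimally gives only $466 — worse by 52.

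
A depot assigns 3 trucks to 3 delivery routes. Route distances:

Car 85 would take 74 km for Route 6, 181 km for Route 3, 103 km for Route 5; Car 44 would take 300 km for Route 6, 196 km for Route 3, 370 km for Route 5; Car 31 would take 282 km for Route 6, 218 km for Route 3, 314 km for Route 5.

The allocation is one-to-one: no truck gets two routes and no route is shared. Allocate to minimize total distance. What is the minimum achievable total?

Min total: 581 km

Optimal: Car 85→Route 5 (103 km), Car 44→Route 3 (196 km), Car 31→Route 6 (282 km) — total 103+196+282 = 581 km.
Min-entry greedy (repeatedly take the single cheapest remaining cell) gives 584 km, worse by 3.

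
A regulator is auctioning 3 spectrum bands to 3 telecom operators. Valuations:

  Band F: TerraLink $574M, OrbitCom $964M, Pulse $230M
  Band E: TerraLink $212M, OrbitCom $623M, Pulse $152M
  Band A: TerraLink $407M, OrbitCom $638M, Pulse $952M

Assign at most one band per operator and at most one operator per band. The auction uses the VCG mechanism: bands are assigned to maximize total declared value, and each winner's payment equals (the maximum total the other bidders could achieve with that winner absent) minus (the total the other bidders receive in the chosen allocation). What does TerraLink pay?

Efficient allocation: TerraLink→Band F ($574M), OrbitCom→Band E ($623M), Pulse→Band A ($952M); total welfare W = $2149M.
TerraLink receives Band F at value $574M, so the others get W − 574 = $1575M.
Without TerraLink: best allocation of the remaining 2 bidders over all 3 bands is OrbitCom→Band F ($964M), Pulse→Band A ($952M), total $1916M.
VCG payment = (others' best without TerraLink) − (others' welfare with TerraLink) = 1916 − 1575 = $341M.

TerraLink pays $341M.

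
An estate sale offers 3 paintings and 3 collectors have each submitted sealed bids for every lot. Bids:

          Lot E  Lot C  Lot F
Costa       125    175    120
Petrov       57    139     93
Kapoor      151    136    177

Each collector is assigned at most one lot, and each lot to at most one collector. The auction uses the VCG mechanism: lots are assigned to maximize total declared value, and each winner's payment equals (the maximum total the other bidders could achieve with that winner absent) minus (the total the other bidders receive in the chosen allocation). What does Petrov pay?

Efficient allocation: Costa→Lot E ($125), Petrov→Lot C ($139), Kapoor→Lot F ($177); total welfare W = $441.
Petrov receives Lot C at value $139, so the others get W − 139 = $302.
Without Petrov: best allocation of the remaining 2 bidders over all 3 lots is Costa→Lot C ($175), Kapoor→Lot F ($177), total $352.
VCG payment = (others' best without Petrov) − (others' welfare with Petrov) = 352 − 302 = $50.

Petrov pays $50.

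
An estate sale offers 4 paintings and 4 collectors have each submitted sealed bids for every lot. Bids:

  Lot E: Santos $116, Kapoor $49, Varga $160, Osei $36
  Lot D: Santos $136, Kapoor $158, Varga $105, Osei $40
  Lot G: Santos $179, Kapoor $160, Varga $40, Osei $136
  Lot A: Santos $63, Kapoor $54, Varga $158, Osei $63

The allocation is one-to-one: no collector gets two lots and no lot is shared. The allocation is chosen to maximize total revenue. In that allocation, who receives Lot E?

Santos receives Lot E.

This is a one-to-one assignment (maximum-weight bipartite matching).
Optimal: Santos→Lot E ($116), Kapoor→Lot D ($158), Varga→Lot A ($158), Osei→Lot G ($136) — total 116+158+158+136 = $568.
Column-greedy (each lot in turn goes to its best remaining collector) gives $560, worse by 8.
Swapping Santos↔Kapoor (Santos→Lot D $136, Kapoor→Lot E $49) loses 89.
Santos's own top lot is Lot G ($179), but forcing Santos→Lot G and reassigning the rest optimally gives only $560 — worse by 8.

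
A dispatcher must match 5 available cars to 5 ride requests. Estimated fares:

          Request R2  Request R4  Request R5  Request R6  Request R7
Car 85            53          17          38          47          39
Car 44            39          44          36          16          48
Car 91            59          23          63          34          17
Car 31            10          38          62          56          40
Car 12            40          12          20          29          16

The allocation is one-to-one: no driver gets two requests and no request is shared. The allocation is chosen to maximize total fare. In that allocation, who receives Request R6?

Optimal: Car 85→Request R7 ($39), Car 44→Request R4 ($44), Car 91→Request R5 ($63), Car 31→Request R6 ($56), Car 12→Request R2 ($40) — total 39+44+63+56+40 = $242.
Max-entry greedy (repeatedly take the single best remaining cell) gives $232, worse by 10.
Next-best assignment: Car 85→Request R6, Car 44→Request R7, Car 91→Request R5, Car 31→Request R4, Car 12→Request R2 = $236.
Swapping Car 91↔Car 44 (Car 91→Request R4 $23, Car 44→Request R5 $36) loses 48.
Car 31's own top request is Request R5 ($62), but forcing Car 31→Request R5 and reassigning the rest optimally gives only $233 — worse by 9.

Car 31 receives Request R6.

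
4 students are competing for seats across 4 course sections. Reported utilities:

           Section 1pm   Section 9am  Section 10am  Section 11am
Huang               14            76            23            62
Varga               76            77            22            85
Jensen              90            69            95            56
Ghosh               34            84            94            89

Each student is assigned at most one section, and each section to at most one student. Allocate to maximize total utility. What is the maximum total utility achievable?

Maximum total: 345 points

Optimal: Huang→Section 9am (76 points), Varga→Section 11am (85 points), Jensen→Section 1pm (90 points), Ghosh→Section 10am (94 points) — total 76+85+90+94 = 345 points.
Column-greedy (each section in turn goes to its best remaining student) gives 282 points, worse by 63.
Every other assignment is strictly worse.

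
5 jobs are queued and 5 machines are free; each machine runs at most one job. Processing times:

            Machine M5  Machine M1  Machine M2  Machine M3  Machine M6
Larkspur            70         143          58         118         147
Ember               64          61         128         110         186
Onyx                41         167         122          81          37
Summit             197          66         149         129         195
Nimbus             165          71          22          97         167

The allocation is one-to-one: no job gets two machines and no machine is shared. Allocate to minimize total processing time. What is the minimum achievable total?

Minimum total: 305 min

Optimal: Larkspur→Machine M5 (70 min), Ember→Machine M3 (110 min), Onyx→Machine M6 (37 min), Summit→Machine M1 (66 min), Nimbus→Machine M2 (22 min) — total 70+110+37+66+22 = 305 min.
Column-greedy (each machine in turn goes to its cheapest remaining job) gives 437 min, worse by 132.
Swapping Onyx↔Larkspur (Onyx→Machine M5 41 min, Larkspur→Machine M6 147 min) adds 81.
Checked against all permutations: 305 min is optimal.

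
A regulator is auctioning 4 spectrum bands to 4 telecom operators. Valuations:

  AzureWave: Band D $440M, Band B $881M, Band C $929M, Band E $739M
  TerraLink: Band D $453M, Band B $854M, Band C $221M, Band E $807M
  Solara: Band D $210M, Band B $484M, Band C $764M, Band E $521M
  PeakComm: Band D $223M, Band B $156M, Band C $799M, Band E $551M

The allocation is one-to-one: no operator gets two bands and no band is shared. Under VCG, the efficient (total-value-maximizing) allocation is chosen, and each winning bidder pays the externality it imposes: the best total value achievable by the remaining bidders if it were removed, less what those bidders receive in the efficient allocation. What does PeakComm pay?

Efficient allocation: AzureWave→Band B ($881M), TerraLink→Band E ($807M), Solara→Band D ($210M), PeakComm→Band C ($799M); total welfare W = $2697M.
PeakComm receives Band C at value $799M, so the others get W − 799 = $1898M.
Without PeakComm: best allocation of the remaining 3 bidders over all 4 bands is AzureWave→Band B ($881M), TerraLink→Band E ($807M), Solara→Band C ($764M), total $2452M.
VCG payment = (others' best without PeakComm) − (others' welfare with PeakComm) = 2452 − 1898 = $554M.

PeakComm pays $554M.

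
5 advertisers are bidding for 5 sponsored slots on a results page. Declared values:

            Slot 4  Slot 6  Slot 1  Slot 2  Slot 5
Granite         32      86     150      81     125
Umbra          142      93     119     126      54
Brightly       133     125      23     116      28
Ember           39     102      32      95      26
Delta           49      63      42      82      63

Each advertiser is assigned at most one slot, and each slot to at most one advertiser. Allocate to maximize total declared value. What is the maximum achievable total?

Optimal: Granite→Slot 1 ($150), Umbra→Slot 4 ($142), Brightly→Slot 6 ($125), Ember→Slot 2 ($95), Delta→Slot 5 ($63) — total 150+142+125+95+63 = $575.
Checked against all permutations: $575 is optimal.

Max total: $575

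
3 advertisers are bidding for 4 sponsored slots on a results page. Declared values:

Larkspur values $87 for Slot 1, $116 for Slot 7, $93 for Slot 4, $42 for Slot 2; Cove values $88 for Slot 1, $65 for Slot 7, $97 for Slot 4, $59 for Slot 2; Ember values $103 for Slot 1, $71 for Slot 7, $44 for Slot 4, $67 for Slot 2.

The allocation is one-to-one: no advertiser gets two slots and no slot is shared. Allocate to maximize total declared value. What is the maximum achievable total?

Maximum total: $316

Optimal: Larkspur→Slot 7 ($116), Cove→Slot 4 ($97), Ember→Slot 1 ($103) — total 116+97+103 = $316.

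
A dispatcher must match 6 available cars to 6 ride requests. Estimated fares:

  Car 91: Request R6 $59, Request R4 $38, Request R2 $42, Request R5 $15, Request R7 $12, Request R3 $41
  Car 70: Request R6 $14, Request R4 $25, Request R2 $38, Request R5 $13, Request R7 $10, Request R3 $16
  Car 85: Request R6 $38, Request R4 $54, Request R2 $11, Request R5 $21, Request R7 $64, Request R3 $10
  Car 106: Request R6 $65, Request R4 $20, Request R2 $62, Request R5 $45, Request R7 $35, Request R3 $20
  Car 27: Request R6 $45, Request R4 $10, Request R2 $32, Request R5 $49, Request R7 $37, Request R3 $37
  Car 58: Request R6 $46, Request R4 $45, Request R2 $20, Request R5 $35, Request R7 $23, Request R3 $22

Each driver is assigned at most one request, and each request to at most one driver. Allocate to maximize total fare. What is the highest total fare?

Max total: $302

Optimal: Car 91→Request R3 ($41), Car 70→Request R2 ($38), Car 85→Request R7 ($64), Car 106→Request R6 ($65), Car 27→Request R5 ($49), Car 58→Request R4 ($45) — total 41+38+64+65+49+45 = $302.
Row-greedy (each driver in turn takes its best remaining request) gives $288, worse by 14.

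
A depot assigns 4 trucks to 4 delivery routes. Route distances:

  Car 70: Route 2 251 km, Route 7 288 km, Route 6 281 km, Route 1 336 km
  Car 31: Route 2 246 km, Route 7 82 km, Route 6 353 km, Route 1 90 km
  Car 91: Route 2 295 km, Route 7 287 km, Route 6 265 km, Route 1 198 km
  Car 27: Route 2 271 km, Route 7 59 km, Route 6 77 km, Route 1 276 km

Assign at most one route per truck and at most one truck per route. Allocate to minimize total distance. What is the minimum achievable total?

Optimal: Car 70→Route 2 (251 km), Car 31→Route 7 (82 km), Car 91→Route 1 (198 km), Car 27→Route 6 (77 km) — total 251+82+198+77 = 608 km.
Min-entry greedy (repeatedly take the single cheapest remaining cell) gives 665 km, worse by 57.
Next-best assignment: Car 70→Route 2, Car 31→Route 1, Car 91→Route 6, Car 27→Route 7 = 665 km.
Swapping Car 27↔Car 70 (Car 27→Route 2 271 km, Car 70→Route 6 281 km) adds 224.

Min total: 608 km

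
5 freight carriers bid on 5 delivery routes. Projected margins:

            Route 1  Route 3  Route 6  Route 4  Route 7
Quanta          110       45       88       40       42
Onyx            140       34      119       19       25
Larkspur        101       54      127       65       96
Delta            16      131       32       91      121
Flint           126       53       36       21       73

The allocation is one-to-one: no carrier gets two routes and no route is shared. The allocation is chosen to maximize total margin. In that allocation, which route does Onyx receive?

This is a one-to-one assignment (maximum-weight bipartite matching).
Optimal: Quanta→Route 4 ($40k), Onyx→Route 6 ($119k), Larkspur→Route 7 ($96k), Delta→Route 3 ($131k), Flint→Route 1 ($126k) — total 40+119+96+131+126 = $512k.
Max-entry greedy (repeatedly take the single best remaining cell) gives $511k, worse by 1.
Swapping Larkspur↔Delta (Larkspur→Route 3 $54k, Delta→Route 7 $121k) loses 52.
Every other assignment is strictly worse.
Onyx's own top route is Route 1 ($140k), but forcing Onyx→Route 1 and reassigning the rest optimally gives only $511k — worse by 1.

Onyx receives Route 6.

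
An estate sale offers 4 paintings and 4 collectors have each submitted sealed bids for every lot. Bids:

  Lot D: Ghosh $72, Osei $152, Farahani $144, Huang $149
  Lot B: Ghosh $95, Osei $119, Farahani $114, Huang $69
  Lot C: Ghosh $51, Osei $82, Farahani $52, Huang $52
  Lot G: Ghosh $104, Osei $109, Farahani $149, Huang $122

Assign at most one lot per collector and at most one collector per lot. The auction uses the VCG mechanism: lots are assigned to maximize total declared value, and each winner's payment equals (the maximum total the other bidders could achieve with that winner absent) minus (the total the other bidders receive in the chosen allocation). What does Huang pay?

Efficient allocation: Ghosh→Lot B ($95), Osei→Lot C ($82), Farahani→Lot G ($149), Huang→Lot D ($149); total welfare W = $475.
Huang receives Lot D at value $149, so the others get W − 149 = $326.
Without Huang: best allocation of the remaining 3 bidders over all 4 lots is Ghosh→Lot B ($95), Osei→Lot D ($152), Farahani→Lot G ($149), total $396.
VCG payment = (others' best without Huang) − (others' welfare with Huang) = 396 − 326 = $70.

Huang pays $70.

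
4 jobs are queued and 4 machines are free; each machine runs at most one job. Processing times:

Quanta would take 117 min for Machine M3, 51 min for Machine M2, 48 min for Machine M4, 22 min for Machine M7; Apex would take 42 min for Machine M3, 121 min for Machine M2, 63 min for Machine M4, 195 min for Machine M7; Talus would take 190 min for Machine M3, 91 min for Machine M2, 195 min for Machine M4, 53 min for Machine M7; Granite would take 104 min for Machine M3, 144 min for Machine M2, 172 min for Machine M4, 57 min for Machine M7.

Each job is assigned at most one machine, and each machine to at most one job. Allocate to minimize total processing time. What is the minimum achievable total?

Optimal: Quanta→Machine M4 (48 min), Apex→Machine M3 (42 min), Talus→Machine M2 (91 min), Granite→Machine M7 (57 min) — total 48+42+91+57 = 238 min.
Row-greedy (each job in turn takes its cheapest remaining machine) gives 327 min, worse by 89.
Swapping Quanta↔Apex (Quanta→Machine M3 117 min, Apex→Machine M4 63 min) adds 90.

Minimum total: 238 min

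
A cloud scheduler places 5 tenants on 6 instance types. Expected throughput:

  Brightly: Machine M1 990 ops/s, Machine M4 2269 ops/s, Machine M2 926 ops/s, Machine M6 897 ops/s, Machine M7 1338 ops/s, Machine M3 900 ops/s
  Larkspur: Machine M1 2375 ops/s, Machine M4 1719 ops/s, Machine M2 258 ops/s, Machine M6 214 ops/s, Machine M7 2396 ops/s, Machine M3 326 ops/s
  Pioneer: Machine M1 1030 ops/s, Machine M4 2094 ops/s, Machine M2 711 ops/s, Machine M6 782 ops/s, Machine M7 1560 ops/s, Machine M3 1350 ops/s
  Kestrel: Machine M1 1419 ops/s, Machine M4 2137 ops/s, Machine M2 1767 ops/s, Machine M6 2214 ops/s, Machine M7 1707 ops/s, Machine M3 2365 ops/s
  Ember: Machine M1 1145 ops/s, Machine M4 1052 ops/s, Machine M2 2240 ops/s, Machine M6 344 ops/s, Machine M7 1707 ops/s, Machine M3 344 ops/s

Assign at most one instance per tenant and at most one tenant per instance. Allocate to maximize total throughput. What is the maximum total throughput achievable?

Optimal: Brightly→Machine M4 (2269 ops/s), Larkspur→Machine M1 (2375 ops/s), Pioneer→Machine M7 (1560 ops/s), Kestrel→Machine M3 (2365 ops/s), Ember→Machine M2 (2240 ops/s) — total 2269+2375+1560+2365+2240 = 10809 ops/s.
Row-greedy (each tenant in turn takes its best remaining instance) gives 10469 ops/s, worse by 340.
Next-best assignment: Brightly→Machine M4, Larkspur→Machine M1, Pioneer→Machine M7, Kestrel→Machine M6, Ember→Machine M2 = 10658 ops/s.
No other one-to-one assignment exceeds 10809 ops/s.

Max total: 10809 ops/s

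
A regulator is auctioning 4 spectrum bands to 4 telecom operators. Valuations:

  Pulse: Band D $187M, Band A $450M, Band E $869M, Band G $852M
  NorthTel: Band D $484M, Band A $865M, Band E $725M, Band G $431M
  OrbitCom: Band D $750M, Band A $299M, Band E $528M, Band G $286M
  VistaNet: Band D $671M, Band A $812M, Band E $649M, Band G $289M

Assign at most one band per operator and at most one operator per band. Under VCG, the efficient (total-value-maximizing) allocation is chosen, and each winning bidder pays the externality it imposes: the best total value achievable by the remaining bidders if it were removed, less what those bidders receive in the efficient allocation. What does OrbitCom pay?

OrbitCom pays $16M.

Efficient allocation: Pulse→Band G ($852M), NorthTel→Band E ($725M), OrbitCom→Band D ($750M), VistaNet→Band A ($812M); total welfare W = $3139M.
OrbitCom receives Band D at value $750M, so the others get W − 750 = $2389M.
Without OrbitCom: best allocation of the remaining 3 bidders over all 4 bands is Pulse→Band E ($869M), NorthTel→Band A ($865M), VistaNet→Band D ($671M), total $2405M.
VCG payment = (others' best without OrbitCom) − (others' welfare with OrbitCom) = 2405 − 2389 = $16M.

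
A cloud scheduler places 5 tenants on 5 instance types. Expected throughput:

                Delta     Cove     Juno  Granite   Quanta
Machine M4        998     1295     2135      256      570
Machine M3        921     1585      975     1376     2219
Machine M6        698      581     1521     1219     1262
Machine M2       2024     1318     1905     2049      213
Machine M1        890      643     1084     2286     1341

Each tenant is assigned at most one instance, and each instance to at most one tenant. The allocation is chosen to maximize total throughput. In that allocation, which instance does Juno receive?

Juno receives Machine M6.

This is a one-to-one assignment (maximum-weight bipartite matching).
Optimal: Delta→Machine M2 (2024 ops/s), Cove→Machine M4 (1295 ops/s), Juno→Machine M6 (1521 ops/s), Granite→Machine M1 (2286 ops/s), Quanta→Machine M3 (2219 ops/s) — total 2024+1295+1521+2286+2219 = 9345 ops/s.
Row-greedy (each tenant in turn takes its best remaining instance) gives 9292 ops/s, worse by 53.
Checked against all permutations: 9345 ops/s is optimal.
Juno's own top instance is Machine M4 (2135 ops/s), but forcing Juno→Machine M4 and reassigning the rest optimally gives only 9292 ops/s — worse by 53.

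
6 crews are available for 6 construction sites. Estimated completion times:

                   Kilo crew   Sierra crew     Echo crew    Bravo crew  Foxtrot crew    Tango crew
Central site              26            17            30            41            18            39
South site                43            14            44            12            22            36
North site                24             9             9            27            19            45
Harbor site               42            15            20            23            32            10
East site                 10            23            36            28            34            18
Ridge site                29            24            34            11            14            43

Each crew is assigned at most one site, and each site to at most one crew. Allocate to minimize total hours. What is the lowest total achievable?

Minimum total: 72 hours

Optimal: Kilo crew→East site (10 hours), Sierra crew→Central site (17 hours), Echo crew→North site (9 hours), Bravo crew→South site (12 hours), Foxtrot crew→Ridge site (14 hours), Tango crew→Harbor site (10 hours) — total 10+17+9+12+14+10 = 72 hours.
Row-greedy (each crew in turn takes its cheapest remaining site) gives 104 hours, worse by 32.
Swapping Echo crew↔Sierra crew (Echo crew→Central site 30 hours, Sierra crew→North site 9 hours) adds 13.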